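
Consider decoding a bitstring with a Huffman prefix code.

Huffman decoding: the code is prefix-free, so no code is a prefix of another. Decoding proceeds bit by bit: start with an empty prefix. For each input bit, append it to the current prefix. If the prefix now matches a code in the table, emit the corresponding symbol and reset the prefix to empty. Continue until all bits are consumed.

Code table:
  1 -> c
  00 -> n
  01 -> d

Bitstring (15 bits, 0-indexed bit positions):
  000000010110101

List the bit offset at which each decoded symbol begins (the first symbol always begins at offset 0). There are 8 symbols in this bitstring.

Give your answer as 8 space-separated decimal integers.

Answer: 0 2 4 6 8 10 11 13

Derivation:
Bit 0: prefix='0' (no match yet)
Bit 1: prefix='00' -> emit 'n', reset
Bit 2: prefix='0' (no match yet)
Bit 3: prefix='00' -> emit 'n', reset
Bit 4: prefix='0' (no match yet)
Bit 5: prefix='00' -> emit 'n', reset
Bit 6: prefix='0' (no match yet)
Bit 7: prefix='01' -> emit 'd', reset
Bit 8: prefix='0' (no match yet)
Bit 9: prefix='01' -> emit 'd', reset
Bit 10: prefix='1' -> emit 'c', reset
Bit 11: prefix='0' (no match yet)
Bit 12: prefix='01' -> emit 'd', reset
Bit 13: prefix='0' (no match yet)
Bit 14: prefix='01' -> emit 'd', reset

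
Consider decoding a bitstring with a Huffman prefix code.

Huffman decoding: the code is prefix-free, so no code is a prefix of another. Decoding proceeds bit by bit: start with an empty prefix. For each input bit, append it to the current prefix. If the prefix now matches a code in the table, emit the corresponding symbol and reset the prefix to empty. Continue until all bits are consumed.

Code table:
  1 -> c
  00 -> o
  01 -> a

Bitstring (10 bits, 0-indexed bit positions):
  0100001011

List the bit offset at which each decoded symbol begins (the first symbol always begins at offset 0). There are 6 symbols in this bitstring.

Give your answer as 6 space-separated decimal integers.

Answer: 0 2 4 6 7 9

Derivation:
Bit 0: prefix='0' (no match yet)
Bit 1: prefix='01' -> emit 'a', reset
Bit 2: prefix='0' (no match yet)
Bit 3: prefix='00' -> emit 'o', reset
Bit 4: prefix='0' (no match yet)
Bit 5: prefix='00' -> emit 'o', reset
Bit 6: prefix='1' -> emit 'c', reset
Bit 7: prefix='0' (no match yet)
Bit 8: prefix='01' -> emit 'a', reset
Bit 9: prefix='1' -> emit 'c', reset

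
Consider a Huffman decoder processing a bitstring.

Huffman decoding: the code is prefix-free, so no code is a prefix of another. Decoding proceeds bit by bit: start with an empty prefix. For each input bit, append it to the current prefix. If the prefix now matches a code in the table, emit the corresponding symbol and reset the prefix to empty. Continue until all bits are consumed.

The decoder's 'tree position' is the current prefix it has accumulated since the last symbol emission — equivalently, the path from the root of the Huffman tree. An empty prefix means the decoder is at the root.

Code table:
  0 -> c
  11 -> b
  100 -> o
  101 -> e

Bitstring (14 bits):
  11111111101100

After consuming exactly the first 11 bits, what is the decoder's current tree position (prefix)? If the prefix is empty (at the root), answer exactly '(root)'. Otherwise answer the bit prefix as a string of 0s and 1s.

Answer: (root)

Derivation:
Bit 0: prefix='1' (no match yet)
Bit 1: prefix='11' -> emit 'b', reset
Bit 2: prefix='1' (no match yet)
Bit 3: prefix='11' -> emit 'b', reset
Bit 4: prefix='1' (no match yet)
Bit 5: prefix='11' -> emit 'b', reset
Bit 6: prefix='1' (no match yet)
Bit 7: prefix='11' -> emit 'b', reset
Bit 8: prefix='1' (no match yet)
Bit 9: prefix='10' (no match yet)
Bit 10: prefix='101' -> emit 'e', reset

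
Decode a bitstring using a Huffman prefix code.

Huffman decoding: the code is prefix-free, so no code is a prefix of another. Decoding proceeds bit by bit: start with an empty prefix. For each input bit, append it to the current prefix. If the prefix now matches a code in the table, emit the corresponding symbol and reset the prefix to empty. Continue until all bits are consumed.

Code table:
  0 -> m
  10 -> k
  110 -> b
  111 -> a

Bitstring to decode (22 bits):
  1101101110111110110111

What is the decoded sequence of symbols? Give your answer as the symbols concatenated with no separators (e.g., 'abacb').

Bit 0: prefix='1' (no match yet)
Bit 1: prefix='11' (no match yet)
Bit 2: prefix='110' -> emit 'b', reset
Bit 3: prefix='1' (no match yet)
Bit 4: prefix='11' (no match yet)
Bit 5: prefix='110' -> emit 'b', reset
Bit 6: prefix='1' (no match yet)
Bit 7: prefix='11' (no match yet)
Bit 8: prefix='111' -> emit 'a', reset
Bit 9: prefix='0' -> emit 'm', reset
Bit 10: prefix='1' (no match yet)
Bit 11: prefix='11' (no match yet)
Bit 12: prefix='111' -> emit 'a', reset
Bit 13: prefix='1' (no match yet)
Bit 14: prefix='11' (no match yet)
Bit 15: prefix='110' -> emit 'b', reset
Bit 16: prefix='1' (no match yet)
Bit 17: prefix='11' (no match yet)
Bit 18: prefix='110' -> emit 'b', reset
Bit 19: prefix='1' (no match yet)
Bit 20: prefix='11' (no match yet)
Bit 21: prefix='111' -> emit 'a', reset

Answer: bbamabba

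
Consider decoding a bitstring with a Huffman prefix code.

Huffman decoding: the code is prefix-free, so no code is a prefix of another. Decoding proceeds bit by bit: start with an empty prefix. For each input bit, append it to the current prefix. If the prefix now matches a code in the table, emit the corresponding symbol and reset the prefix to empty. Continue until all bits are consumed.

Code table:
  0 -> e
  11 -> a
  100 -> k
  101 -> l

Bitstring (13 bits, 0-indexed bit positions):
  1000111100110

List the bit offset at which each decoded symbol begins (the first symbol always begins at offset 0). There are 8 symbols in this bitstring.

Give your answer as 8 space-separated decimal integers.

Answer: 0 3 4 6 8 9 10 12

Derivation:
Bit 0: prefix='1' (no match yet)
Bit 1: prefix='10' (no match yet)
Bit 2: prefix='100' -> emit 'k', reset
Bit 3: prefix='0' -> emit 'e', reset
Bit 4: prefix='1' (no match yet)
Bit 5: prefix='11' -> emit 'a', reset
Bit 6: prefix='1' (no match yet)
Bit 7: prefix='11' -> emit 'a', reset
Bit 8: prefix='0' -> emit 'e', reset
Bit 9: prefix='0' -> emit 'e', reset
Bit 10: prefix='1' (no match yet)
Bit 11: prefix='11' -> emit 'a', reset
Bit 12: prefix='0' -> emit 'e', reset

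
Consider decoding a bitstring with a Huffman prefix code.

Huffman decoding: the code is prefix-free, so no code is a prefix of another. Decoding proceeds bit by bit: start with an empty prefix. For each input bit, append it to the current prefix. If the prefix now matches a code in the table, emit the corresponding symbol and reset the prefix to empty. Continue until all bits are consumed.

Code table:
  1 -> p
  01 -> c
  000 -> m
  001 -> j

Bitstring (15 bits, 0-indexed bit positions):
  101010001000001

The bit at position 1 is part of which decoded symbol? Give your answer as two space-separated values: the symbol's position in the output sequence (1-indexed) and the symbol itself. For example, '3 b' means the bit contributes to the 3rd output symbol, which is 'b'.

Bit 0: prefix='1' -> emit 'p', reset
Bit 1: prefix='0' (no match yet)
Bit 2: prefix='01' -> emit 'c', reset
Bit 3: prefix='0' (no match yet)
Bit 4: prefix='01' -> emit 'c', reset
Bit 5: prefix='0' (no match yet)

Answer: 2 c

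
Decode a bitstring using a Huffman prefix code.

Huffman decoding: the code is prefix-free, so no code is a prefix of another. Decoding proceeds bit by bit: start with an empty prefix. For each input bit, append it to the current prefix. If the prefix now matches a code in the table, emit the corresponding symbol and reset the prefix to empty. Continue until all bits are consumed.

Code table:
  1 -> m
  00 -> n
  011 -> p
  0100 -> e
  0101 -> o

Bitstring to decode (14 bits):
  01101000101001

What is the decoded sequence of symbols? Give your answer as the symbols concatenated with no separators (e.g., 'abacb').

Bit 0: prefix='0' (no match yet)
Bit 1: prefix='01' (no match yet)
Bit 2: prefix='011' -> emit 'p', reset
Bit 3: prefix='0' (no match yet)
Bit 4: prefix='01' (no match yet)
Bit 5: prefix='010' (no match yet)
Bit 6: prefix='0100' -> emit 'e', reset
Bit 7: prefix='0' (no match yet)
Bit 8: prefix='01' (no match yet)
Bit 9: prefix='010' (no match yet)
Bit 10: prefix='0101' -> emit 'o', reset
Bit 11: prefix='0' (no match yet)
Bit 12: prefix='00' -> emit 'n', reset
Bit 13: prefix='1' -> emit 'm', reset

Answer: peonm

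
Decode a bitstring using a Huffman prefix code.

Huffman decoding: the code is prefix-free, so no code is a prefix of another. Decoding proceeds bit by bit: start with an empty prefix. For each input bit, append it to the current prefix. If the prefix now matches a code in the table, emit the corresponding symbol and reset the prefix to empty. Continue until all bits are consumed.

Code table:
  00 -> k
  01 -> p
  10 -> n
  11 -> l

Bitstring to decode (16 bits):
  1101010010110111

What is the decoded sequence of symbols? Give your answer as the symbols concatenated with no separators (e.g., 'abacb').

Answer: lppknlpl

Derivation:
Bit 0: prefix='1' (no match yet)
Bit 1: prefix='11' -> emit 'l', reset
Bit 2: prefix='0' (no match yet)
Bit 3: prefix='01' -> emit 'p', reset
Bit 4: prefix='0' (no match yet)
Bit 5: prefix='01' -> emit 'p', reset
Bit 6: prefix='0' (no match yet)
Bit 7: prefix='00' -> emit 'k', reset
Bit 8: prefix='1' (no match yet)
Bit 9: prefix='10' -> emit 'n', reset
Bit 10: prefix='1' (no match yet)
Bit 11: prefix='11' -> emit 'l', reset
Bit 12: prefix='0' (no match yet)
Bit 13: prefix='01' -> emit 'p', reset
Bit 14: prefix='1' (no match yet)
Bit 15: prefix='11' -> emit 'l', reset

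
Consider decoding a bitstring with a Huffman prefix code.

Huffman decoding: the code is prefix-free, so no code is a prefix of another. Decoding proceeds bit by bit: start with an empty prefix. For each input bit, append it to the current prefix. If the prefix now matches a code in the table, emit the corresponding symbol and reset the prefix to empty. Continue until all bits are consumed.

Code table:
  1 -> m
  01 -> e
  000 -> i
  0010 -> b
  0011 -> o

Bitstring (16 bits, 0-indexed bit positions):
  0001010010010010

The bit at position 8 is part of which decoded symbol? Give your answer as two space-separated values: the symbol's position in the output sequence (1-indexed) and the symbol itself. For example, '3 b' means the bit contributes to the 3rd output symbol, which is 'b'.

Answer: 4 b

Derivation:
Bit 0: prefix='0' (no match yet)
Bit 1: prefix='00' (no match yet)
Bit 2: prefix='000' -> emit 'i', reset
Bit 3: prefix='1' -> emit 'm', reset
Bit 4: prefix='0' (no match yet)
Bit 5: prefix='01' -> emit 'e', reset
Bit 6: prefix='0' (no match yet)
Bit 7: prefix='00' (no match yet)
Bit 8: prefix='001' (no match yet)
Bit 9: prefix='0010' -> emit 'b', reset
Bit 10: prefix='0' (no match yet)
Bit 11: prefix='01' -> emit 'e', reset
Bit 12: prefix='0' (no match yet)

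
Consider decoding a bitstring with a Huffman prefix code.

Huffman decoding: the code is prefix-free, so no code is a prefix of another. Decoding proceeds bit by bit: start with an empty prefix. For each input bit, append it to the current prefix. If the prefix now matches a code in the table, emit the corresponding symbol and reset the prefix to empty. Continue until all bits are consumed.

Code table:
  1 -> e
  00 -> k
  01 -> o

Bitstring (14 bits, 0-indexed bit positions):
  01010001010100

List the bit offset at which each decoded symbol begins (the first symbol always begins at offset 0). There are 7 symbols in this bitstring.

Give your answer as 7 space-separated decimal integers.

Answer: 0 2 4 6 8 10 12

Derivation:
Bit 0: prefix='0' (no match yet)
Bit 1: prefix='01' -> emit 'o', reset
Bit 2: prefix='0' (no match yet)
Bit 3: prefix='01' -> emit 'o', reset
Bit 4: prefix='0' (no match yet)
Bit 5: prefix='00' -> emit 'k', reset
Bit 6: prefix='0' (no match yet)
Bit 7: prefix='01' -> emit 'o', reset
Bit 8: prefix='0' (no match yet)
Bit 9: prefix='01' -> emit 'o', reset
Bit 10: prefix='0' (no match yet)
Bit 11: prefix='01' -> emit 'o', reset
Bit 12: prefix='0' (no match yet)
Bit 13: prefix='00' -> emit 'k', reset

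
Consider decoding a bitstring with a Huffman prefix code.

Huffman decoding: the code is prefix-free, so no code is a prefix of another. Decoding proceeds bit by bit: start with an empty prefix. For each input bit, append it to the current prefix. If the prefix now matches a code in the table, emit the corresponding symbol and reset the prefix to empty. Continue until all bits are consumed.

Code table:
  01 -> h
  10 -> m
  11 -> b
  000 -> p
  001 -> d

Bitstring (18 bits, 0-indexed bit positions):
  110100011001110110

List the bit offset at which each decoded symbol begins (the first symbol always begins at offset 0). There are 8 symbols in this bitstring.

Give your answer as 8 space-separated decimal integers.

Answer: 0 2 4 7 9 12 14 16

Derivation:
Bit 0: prefix='1' (no match yet)
Bit 1: prefix='11' -> emit 'b', reset
Bit 2: prefix='0' (no match yet)
Bit 3: prefix='01' -> emit 'h', reset
Bit 4: prefix='0' (no match yet)
Bit 5: prefix='00' (no match yet)
Bit 6: prefix='000' -> emit 'p', reset
Bit 7: prefix='1' (no match yet)
Bit 8: prefix='11' -> emit 'b', reset
Bit 9: prefix='0' (no match yet)
Bit 10: prefix='00' (no match yet)
Bit 11: prefix='001' -> emit 'd', reset
Bit 12: prefix='1' (no match yet)
Bit 13: prefix='11' -> emit 'b', reset
Bit 14: prefix='0' (no match yet)
Bit 15: prefix='01' -> emit 'h', reset
Bit 16: prefix='1' (no match yet)
Bit 17: prefix='10' -> emit 'm', reset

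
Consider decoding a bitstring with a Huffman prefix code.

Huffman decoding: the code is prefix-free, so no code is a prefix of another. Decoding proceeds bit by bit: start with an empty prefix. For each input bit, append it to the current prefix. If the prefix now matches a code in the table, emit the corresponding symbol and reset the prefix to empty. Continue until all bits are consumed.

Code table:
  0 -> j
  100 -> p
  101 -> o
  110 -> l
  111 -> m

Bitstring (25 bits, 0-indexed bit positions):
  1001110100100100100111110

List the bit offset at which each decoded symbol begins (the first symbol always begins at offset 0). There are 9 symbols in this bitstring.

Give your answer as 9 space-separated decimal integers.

Answer: 0 3 6 7 10 13 16 19 22

Derivation:
Bit 0: prefix='1' (no match yet)
Bit 1: prefix='10' (no match yet)
Bit 2: prefix='100' -> emit 'p', reset
Bit 3: prefix='1' (no match yet)
Bit 4: prefix='11' (no match yet)
Bit 5: prefix='111' -> emit 'm', reset
Bit 6: prefix='0' -> emit 'j', reset
Bit 7: prefix='1' (no match yet)
Bit 8: prefix='10' (no match yet)
Bit 9: prefix='100' -> emit 'p', reset
Bit 10: prefix='1' (no match yet)
Bit 11: prefix='10' (no match yet)
Bit 12: prefix='100' -> emit 'p', reset
Bit 13: prefix='1' (no match yet)
Bit 14: prefix='10' (no match yet)
Bit 15: prefix='100' -> emit 'p', reset
Bit 16: prefix='1' (no match yet)
Bit 17: prefix='10' (no match yet)
Bit 18: prefix='100' -> emit 'p', reset
Bit 19: prefix='1' (no match yet)
Bit 20: prefix='11' (no match yet)
Bit 21: prefix='111' -> emit 'm', reset
Bit 22: prefix='1' (no match yet)
Bit 23: prefix='11' (no match yet)
Bit 24: prefix='110' -> emit 'l', reset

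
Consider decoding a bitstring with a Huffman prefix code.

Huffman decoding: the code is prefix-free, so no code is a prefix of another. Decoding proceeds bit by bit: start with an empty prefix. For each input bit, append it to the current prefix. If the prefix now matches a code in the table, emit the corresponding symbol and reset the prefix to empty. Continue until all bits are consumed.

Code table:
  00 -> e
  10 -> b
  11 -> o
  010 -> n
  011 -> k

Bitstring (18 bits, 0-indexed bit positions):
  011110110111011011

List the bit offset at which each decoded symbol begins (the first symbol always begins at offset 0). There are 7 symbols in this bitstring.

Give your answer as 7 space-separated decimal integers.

Answer: 0 3 5 8 11 13 15

Derivation:
Bit 0: prefix='0' (no match yet)
Bit 1: prefix='01' (no match yet)
Bit 2: prefix='011' -> emit 'k', reset
Bit 3: prefix='1' (no match yet)
Bit 4: prefix='11' -> emit 'o', reset
Bit 5: prefix='0' (no match yet)
Bit 6: prefix='01' (no match yet)
Bit 7: prefix='011' -> emit 'k', reset
Bit 8: prefix='0' (no match yet)
Bit 9: prefix='01' (no match yet)
Bit 10: prefix='011' -> emit 'k', reset
Bit 11: prefix='1' (no match yet)
Bit 12: prefix='10' -> emit 'b', reset
Bit 13: prefix='1' (no match yet)
Bit 14: prefix='11' -> emit 'o', reset
Bit 15: prefix='0' (no match yet)
Bit 16: prefix='01' (no match yet)
Bit 17: prefix='011' -> emit 'k', reset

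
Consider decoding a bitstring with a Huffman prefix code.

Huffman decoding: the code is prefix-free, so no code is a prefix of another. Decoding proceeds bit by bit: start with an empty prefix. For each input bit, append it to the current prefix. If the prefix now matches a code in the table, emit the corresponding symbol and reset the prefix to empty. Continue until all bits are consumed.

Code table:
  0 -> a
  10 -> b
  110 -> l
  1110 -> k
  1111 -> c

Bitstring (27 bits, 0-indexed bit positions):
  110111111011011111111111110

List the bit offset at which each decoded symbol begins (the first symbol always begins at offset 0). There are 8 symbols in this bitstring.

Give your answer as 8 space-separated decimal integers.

Answer: 0 3 7 10 13 17 21 25

Derivation:
Bit 0: prefix='1' (no match yet)
Bit 1: prefix='11' (no match yet)
Bit 2: prefix='110' -> emit 'l', reset
Bit 3: prefix='1' (no match yet)
Bit 4: prefix='11' (no match yet)
Bit 5: prefix='111' (no match yet)
Bit 6: prefix='1111' -> emit 'c', reset
Bit 7: prefix='1' (no match yet)
Bit 8: prefix='11' (no match yet)
Bit 9: prefix='110' -> emit 'l', reset
Bit 10: prefix='1' (no match yet)
Bit 11: prefix='11' (no match yet)
Bit 12: prefix='110' -> emit 'l', reset
Bit 13: prefix='1' (no match yet)
Bit 14: prefix='11' (no match yet)
Bit 15: prefix='111' (no match yet)
Bit 16: prefix='1111' -> emit 'c', reset
Bit 17: prefix='1' (no match yet)
Bit 18: prefix='11' (no match yet)
Bit 19: prefix='111' (no match yet)
Bit 20: prefix='1111' -> emit 'c', reset
Bit 21: prefix='1' (no match yet)
Bit 22: prefix='11' (no match yet)
Bit 23: prefix='111' (no match yet)
Bit 24: prefix='1111' -> emit 'c', reset
Bit 25: prefix='1' (no match yet)
Bit 26: prefix='10' -> emit 'b', reset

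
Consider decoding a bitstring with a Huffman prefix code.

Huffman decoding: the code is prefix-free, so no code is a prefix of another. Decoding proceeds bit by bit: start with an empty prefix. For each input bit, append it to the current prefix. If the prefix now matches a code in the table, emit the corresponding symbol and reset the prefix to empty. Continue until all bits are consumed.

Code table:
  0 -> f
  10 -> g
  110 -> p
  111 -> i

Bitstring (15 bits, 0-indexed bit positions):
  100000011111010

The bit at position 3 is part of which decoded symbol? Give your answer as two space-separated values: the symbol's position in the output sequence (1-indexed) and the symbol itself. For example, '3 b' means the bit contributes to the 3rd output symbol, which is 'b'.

Bit 0: prefix='1' (no match yet)
Bit 1: prefix='10' -> emit 'g', reset
Bit 2: prefix='0' -> emit 'f', reset
Bit 3: prefix='0' -> emit 'f', reset
Bit 4: prefix='0' -> emit 'f', reset
Bit 5: prefix='0' -> emit 'f', reset
Bit 6: prefix='0' -> emit 'f', reset
Bit 7: prefix='1' (no match yet)

Answer: 3 f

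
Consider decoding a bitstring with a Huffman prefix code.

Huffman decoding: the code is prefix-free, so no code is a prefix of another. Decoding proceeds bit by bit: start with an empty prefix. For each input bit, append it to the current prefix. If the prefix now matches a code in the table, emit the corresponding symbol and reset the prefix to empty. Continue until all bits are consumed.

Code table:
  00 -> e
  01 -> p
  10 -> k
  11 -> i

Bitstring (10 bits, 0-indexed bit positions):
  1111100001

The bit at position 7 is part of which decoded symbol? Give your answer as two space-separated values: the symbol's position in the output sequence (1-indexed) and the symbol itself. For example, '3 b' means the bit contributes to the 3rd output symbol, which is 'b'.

Answer: 4 e

Derivation:
Bit 0: prefix='1' (no match yet)
Bit 1: prefix='11' -> emit 'i', reset
Bit 2: prefix='1' (no match yet)
Bit 3: prefix='11' -> emit 'i', reset
Bit 4: prefix='1' (no match yet)
Bit 5: prefix='10' -> emit 'k', reset
Bit 6: prefix='0' (no match yet)
Bit 7: prefix='00' -> emit 'e', reset
Bit 8: prefix='0' (no match yet)
Bit 9: prefix='01' -> emit 'p', reset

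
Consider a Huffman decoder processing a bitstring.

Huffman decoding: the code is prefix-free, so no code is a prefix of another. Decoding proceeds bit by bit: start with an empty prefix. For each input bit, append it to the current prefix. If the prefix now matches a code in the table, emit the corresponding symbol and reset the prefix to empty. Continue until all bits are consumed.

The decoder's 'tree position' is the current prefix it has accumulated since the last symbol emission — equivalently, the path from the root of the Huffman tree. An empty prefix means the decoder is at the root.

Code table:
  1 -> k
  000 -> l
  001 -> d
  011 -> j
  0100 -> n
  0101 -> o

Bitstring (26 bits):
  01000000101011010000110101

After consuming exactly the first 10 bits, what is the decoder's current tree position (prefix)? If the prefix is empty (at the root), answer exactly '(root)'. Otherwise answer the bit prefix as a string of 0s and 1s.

Bit 0: prefix='0' (no match yet)
Bit 1: prefix='01' (no match yet)
Bit 2: prefix='010' (no match yet)
Bit 3: prefix='0100' -> emit 'n', reset
Bit 4: prefix='0' (no match yet)
Bit 5: prefix='00' (no match yet)
Bit 6: prefix='000' -> emit 'l', reset
Bit 7: prefix='0' (no match yet)
Bit 8: prefix='01' (no match yet)
Bit 9: prefix='010' (no match yet)

Answer: 010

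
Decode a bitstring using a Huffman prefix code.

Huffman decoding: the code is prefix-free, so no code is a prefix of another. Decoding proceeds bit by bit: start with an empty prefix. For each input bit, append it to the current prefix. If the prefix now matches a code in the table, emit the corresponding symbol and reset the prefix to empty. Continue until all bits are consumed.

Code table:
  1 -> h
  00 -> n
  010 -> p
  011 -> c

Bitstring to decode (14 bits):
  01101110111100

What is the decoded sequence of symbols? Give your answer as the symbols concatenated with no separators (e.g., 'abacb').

Answer: cchchhn

Derivation:
Bit 0: prefix='0' (no match yet)
Bit 1: prefix='01' (no match yet)
Bit 2: prefix='011' -> emit 'c', reset
Bit 3: prefix='0' (no match yet)
Bit 4: prefix='01' (no match yet)
Bit 5: prefix='011' -> emit 'c', reset
Bit 6: prefix='1' -> emit 'h', reset
Bit 7: prefix='0' (no match yet)
Bit 8: prefix='01' (no match yet)
Bit 9: prefix='011' -> emit 'c', reset
Bit 10: prefix='1' -> emit 'h', reset
Bit 11: prefix='1' -> emit 'h', reset
Bit 12: prefix='0' (no match yet)
Bit 13: prefix='00' -> emit 'n', reset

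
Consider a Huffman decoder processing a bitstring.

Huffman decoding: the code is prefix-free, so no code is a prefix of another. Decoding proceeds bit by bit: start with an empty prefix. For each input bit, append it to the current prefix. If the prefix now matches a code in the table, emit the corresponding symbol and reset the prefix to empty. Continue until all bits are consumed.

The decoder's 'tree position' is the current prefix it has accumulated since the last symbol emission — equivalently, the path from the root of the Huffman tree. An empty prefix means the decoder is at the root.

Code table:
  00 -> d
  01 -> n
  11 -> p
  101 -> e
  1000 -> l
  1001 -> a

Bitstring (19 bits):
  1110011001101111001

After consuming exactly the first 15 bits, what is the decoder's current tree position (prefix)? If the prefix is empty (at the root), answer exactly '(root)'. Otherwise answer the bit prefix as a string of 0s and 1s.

Answer: (root)

Derivation:
Bit 0: prefix='1' (no match yet)
Bit 1: prefix='11' -> emit 'p', reset
Bit 2: prefix='1' (no match yet)
Bit 3: prefix='10' (no match yet)
Bit 4: prefix='100' (no match yet)
Bit 5: prefix='1001' -> emit 'a', reset
Bit 6: prefix='1' (no match yet)
Bit 7: prefix='10' (no match yet)
Bit 8: prefix='100' (no match yet)
Bit 9: prefix='1001' -> emit 'a', reset
Bit 10: prefix='1' (no match yet)
Bit 11: prefix='10' (no match yet)
Bit 12: prefix='101' -> emit 'e', reset
Bit 13: prefix='1' (no match yet)
Bit 14: prefix='11' -> emit 'p', reset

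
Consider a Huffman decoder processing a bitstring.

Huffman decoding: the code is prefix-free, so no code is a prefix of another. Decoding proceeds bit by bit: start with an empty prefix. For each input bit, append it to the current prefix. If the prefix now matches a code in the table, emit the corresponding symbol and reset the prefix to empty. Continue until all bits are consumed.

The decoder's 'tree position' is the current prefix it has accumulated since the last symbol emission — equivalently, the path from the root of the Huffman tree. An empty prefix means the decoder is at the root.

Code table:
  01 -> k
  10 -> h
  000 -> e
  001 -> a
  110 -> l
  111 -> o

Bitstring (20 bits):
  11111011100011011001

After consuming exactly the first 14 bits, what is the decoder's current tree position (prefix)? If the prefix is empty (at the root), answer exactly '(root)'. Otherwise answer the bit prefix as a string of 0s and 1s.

Answer: 11

Derivation:
Bit 0: prefix='1' (no match yet)
Bit 1: prefix='11' (no match yet)
Bit 2: prefix='111' -> emit 'o', reset
Bit 3: prefix='1' (no match yet)
Bit 4: prefix='11' (no match yet)
Bit 5: prefix='110' -> emit 'l', reset
Bit 6: prefix='1' (no match yet)
Bit 7: prefix='11' (no match yet)
Bit 8: prefix='111' -> emit 'o', reset
Bit 9: prefix='0' (no match yet)
Bit 10: prefix='00' (no match yet)
Bit 11: prefix='000' -> emit 'e', reset
Bit 12: prefix='1' (no match yet)
Bit 13: prefix='11' (no match yet)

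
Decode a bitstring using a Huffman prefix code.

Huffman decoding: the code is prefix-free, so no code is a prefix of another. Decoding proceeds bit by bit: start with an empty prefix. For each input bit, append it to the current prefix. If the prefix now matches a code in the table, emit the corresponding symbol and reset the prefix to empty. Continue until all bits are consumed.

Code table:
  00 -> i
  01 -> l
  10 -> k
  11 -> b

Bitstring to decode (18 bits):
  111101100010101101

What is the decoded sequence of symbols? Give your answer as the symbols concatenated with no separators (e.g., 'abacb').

Bit 0: prefix='1' (no match yet)
Bit 1: prefix='11' -> emit 'b', reset
Bit 2: prefix='1' (no match yet)
Bit 3: prefix='11' -> emit 'b', reset
Bit 4: prefix='0' (no match yet)
Bit 5: prefix='01' -> emit 'l', reset
Bit 6: prefix='1' (no match yet)
Bit 7: prefix='10' -> emit 'k', reset
Bit 8: prefix='0' (no match yet)
Bit 9: prefix='00' -> emit 'i', reset
Bit 10: prefix='1' (no match yet)
Bit 11: prefix='10' -> emit 'k', reset
Bit 12: prefix='1' (no match yet)
Bit 13: prefix='10' -> emit 'k', reset
Bit 14: prefix='1' (no match yet)
Bit 15: prefix='11' -> emit 'b', reset
Bit 16: prefix='0' (no match yet)
Bit 17: prefix='01' -> emit 'l', reset

Answer: bblkikkbl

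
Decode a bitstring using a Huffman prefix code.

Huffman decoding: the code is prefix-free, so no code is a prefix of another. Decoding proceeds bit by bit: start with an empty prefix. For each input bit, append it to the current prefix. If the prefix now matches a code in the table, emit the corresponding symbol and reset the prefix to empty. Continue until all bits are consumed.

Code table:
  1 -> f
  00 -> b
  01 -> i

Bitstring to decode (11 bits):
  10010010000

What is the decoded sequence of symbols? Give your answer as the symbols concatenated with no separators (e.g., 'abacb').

Answer: fbfbfbb

Derivation:
Bit 0: prefix='1' -> emit 'f', reset
Bit 1: prefix='0' (no match yet)
Bit 2: prefix='00' -> emit 'b', reset
Bit 3: prefix='1' -> emit 'f', reset
Bit 4: prefix='0' (no match yet)
Bit 5: prefix='00' -> emit 'b', reset
Bit 6: prefix='1' -> emit 'f', reset
Bit 7: prefix='0' (no match yet)
Bit 8: prefix='00' -> emit 'b', reset
Bit 9: prefix='0' (no match yet)
Bit 10: prefix='00' -> emit 'b', reset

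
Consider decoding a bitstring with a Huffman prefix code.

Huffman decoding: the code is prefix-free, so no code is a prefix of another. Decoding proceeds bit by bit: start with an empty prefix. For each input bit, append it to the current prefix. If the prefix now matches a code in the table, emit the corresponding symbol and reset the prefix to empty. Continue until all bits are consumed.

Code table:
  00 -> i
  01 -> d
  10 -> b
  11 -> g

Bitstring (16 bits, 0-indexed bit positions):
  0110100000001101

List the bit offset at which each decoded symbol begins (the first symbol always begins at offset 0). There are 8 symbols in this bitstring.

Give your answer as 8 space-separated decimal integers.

Bit 0: prefix='0' (no match yet)
Bit 1: prefix='01' -> emit 'd', reset
Bit 2: prefix='1' (no match yet)
Bit 3: prefix='10' -> emit 'b', reset
Bit 4: prefix='1' (no match yet)
Bit 5: prefix='10' -> emit 'b', reset
Bit 6: prefix='0' (no match yet)
Bit 7: prefix='00' -> emit 'i', reset
Bit 8: prefix='0' (no match yet)
Bit 9: prefix='00' -> emit 'i', reset
Bit 10: prefix='0' (no match yet)
Bit 11: prefix='00' -> emit 'i', reset
Bit 12: prefix='1' (no match yet)
Bit 13: prefix='11' -> emit 'g', reset
Bit 14: prefix='0' (no match yet)
Bit 15: prefix='01' -> emit 'd', reset

Answer: 0 2 4 6 8 10 12 14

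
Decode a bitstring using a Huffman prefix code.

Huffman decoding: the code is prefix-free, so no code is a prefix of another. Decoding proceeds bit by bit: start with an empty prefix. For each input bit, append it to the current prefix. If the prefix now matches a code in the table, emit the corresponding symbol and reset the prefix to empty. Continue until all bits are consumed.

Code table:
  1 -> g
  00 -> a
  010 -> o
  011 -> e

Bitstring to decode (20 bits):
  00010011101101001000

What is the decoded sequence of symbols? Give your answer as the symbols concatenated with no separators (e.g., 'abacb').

Answer: aoegeooa

Derivation:
Bit 0: prefix='0' (no match yet)
Bit 1: prefix='00' -> emit 'a', reset
Bit 2: prefix='0' (no match yet)
Bit 3: prefix='01' (no match yet)
Bit 4: prefix='010' -> emit 'o', reset
Bit 5: prefix='0' (no match yet)
Bit 6: prefix='01' (no match yet)
Bit 7: prefix='011' -> emit 'e', reset
Bit 8: prefix='1' -> emit 'g', reset
Bit 9: prefix='0' (no match yet)
Bit 10: prefix='01' (no match yet)
Bit 11: prefix='011' -> emit 'e', reset
Bit 12: prefix='0' (no match yet)
Bit 13: prefix='01' (no match yet)
Bit 14: prefix='010' -> emit 'o', reset
Bit 15: prefix='0' (no match yet)
Bit 16: prefix='01' (no match yet)
Bit 17: prefix='010' -> emit 'o', reset
Bit 18: prefix='0' (no match yet)
Bit 19: prefix='00' -> emit 'a', reset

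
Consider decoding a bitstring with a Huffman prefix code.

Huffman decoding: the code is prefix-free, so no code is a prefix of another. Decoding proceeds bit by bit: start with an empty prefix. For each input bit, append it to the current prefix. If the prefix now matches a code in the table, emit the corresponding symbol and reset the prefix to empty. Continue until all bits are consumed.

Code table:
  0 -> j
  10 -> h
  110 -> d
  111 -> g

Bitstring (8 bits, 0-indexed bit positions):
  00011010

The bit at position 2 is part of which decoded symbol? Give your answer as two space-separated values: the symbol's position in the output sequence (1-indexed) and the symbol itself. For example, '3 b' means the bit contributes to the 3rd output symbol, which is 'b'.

Bit 0: prefix='0' -> emit 'j', reset
Bit 1: prefix='0' -> emit 'j', reset
Bit 2: prefix='0' -> emit 'j', reset
Bit 3: prefix='1' (no match yet)
Bit 4: prefix='11' (no match yet)
Bit 5: prefix='110' -> emit 'd', reset
Bit 6: prefix='1' (no match yet)

Answer: 3 j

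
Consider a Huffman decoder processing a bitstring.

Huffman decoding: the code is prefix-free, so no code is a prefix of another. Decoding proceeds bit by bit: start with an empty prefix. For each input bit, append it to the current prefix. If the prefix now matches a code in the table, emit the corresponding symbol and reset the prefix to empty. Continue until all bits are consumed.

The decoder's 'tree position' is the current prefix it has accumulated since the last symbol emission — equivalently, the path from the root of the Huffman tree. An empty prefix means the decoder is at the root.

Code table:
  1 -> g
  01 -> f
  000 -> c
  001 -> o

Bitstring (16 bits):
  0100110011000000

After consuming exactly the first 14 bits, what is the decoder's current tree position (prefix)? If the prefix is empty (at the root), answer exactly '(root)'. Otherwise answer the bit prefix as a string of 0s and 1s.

Bit 0: prefix='0' (no match yet)
Bit 1: prefix='01' -> emit 'f', reset
Bit 2: prefix='0' (no match yet)
Bit 3: prefix='00' (no match yet)
Bit 4: prefix='001' -> emit 'o', reset
Bit 5: prefix='1' -> emit 'g', reset
Bit 6: prefix='0' (no match yet)
Bit 7: prefix='00' (no match yet)
Bit 8: prefix='001' -> emit 'o', reset
Bit 9: prefix='1' -> emit 'g', reset
Bit 10: prefix='0' (no match yet)
Bit 11: prefix='00' (no match yet)
Bit 12: prefix='000' -> emit 'c', reset
Bit 13: prefix='0' (no match yet)

Answer: 0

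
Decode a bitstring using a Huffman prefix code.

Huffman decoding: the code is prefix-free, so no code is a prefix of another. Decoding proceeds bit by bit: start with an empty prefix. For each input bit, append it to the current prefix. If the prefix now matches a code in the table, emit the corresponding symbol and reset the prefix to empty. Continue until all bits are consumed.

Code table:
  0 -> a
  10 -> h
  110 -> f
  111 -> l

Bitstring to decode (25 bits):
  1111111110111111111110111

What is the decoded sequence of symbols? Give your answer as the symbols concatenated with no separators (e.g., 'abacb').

Bit 0: prefix='1' (no match yet)
Bit 1: prefix='11' (no match yet)
Bit 2: prefix='111' -> emit 'l', reset
Bit 3: prefix='1' (no match yet)
Bit 4: prefix='11' (no match yet)
Bit 5: prefix='111' -> emit 'l', reset
Bit 6: prefix='1' (no match yet)
Bit 7: prefix='11' (no match yet)
Bit 8: prefix='111' -> emit 'l', reset
Bit 9: prefix='0' -> emit 'a', reset
Bit 10: prefix='1' (no match yet)
Bit 11: prefix='11' (no match yet)
Bit 12: prefix='111' -> emit 'l', reset
Bit 13: prefix='1' (no match yet)
Bit 14: prefix='11' (no match yet)
Bit 15: prefix='111' -> emit 'l', reset
Bit 16: prefix='1' (no match yet)
Bit 17: prefix='11' (no match yet)
Bit 18: prefix='111' -> emit 'l', reset
Bit 19: prefix='1' (no match yet)
Bit 20: prefix='11' (no match yet)
Bit 21: prefix='110' -> emit 'f', reset
Bit 22: prefix='1' (no match yet)
Bit 23: prefix='11' (no match yet)
Bit 24: prefix='111' -> emit 'l', reset

Answer: lllalllfl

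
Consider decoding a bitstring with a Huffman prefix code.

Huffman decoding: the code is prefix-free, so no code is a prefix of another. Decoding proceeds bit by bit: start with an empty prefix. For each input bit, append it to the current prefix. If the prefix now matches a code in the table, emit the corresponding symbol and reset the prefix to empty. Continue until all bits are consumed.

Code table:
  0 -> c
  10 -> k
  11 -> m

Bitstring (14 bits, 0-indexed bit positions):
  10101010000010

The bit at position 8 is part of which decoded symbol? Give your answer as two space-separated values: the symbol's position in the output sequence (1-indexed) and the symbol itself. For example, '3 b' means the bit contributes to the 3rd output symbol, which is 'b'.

Answer: 5 c

Derivation:
Bit 0: prefix='1' (no match yet)
Bit 1: prefix='10' -> emit 'k', reset
Bit 2: prefix='1' (no match yet)
Bit 3: prefix='10' -> emit 'k', reset
Bit 4: prefix='1' (no match yet)
Bit 5: prefix='10' -> emit 'k', reset
Bit 6: prefix='1' (no match yet)
Bit 7: prefix='10' -> emit 'k', reset
Bit 8: prefix='0' -> emit 'c', reset
Bit 9: prefix='0' -> emit 'c', reset
Bit 10: prefix='0' -> emit 'c', reset
Bit 11: prefix='0' -> emit 'c', reset
Bit 12: prefix='1' (no match yet)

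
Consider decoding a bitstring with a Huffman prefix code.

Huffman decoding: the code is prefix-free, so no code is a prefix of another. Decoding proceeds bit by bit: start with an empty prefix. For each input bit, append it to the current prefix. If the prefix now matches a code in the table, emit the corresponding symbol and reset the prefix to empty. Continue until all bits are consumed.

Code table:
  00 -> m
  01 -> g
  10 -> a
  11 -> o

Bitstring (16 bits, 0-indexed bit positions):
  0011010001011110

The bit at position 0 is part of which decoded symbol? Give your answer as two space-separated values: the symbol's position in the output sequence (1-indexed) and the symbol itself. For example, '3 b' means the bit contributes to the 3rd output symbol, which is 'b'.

Answer: 1 m

Derivation:
Bit 0: prefix='0' (no match yet)
Bit 1: prefix='00' -> emit 'm', reset
Bit 2: prefix='1' (no match yet)
Bit 3: prefix='11' -> emit 'o', reset
Bit 4: prefix='0' (no match yet)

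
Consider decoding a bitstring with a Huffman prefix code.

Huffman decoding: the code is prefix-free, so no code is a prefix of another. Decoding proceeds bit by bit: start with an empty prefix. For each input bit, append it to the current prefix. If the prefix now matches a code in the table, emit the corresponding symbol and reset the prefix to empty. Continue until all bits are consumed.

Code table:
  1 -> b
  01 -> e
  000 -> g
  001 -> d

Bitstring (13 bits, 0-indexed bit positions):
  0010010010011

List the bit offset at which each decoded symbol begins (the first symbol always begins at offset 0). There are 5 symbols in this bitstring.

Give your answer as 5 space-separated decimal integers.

Answer: 0 3 6 9 12

Derivation:
Bit 0: prefix='0' (no match yet)
Bit 1: prefix='00' (no match yet)
Bit 2: prefix='001' -> emit 'd', reset
Bit 3: prefix='0' (no match yet)
Bit 4: prefix='00' (no match yet)
Bit 5: prefix='001' -> emit 'd', reset
Bit 6: prefix='0' (no match yet)
Bit 7: prefix='00' (no match yet)
Bit 8: prefix='001' -> emit 'd', reset
Bit 9: prefix='0' (no match yet)
Bit 10: prefix='00' (no match yet)
Bit 11: prefix='001' -> emit 'd', reset
Bit 12: prefix='1' -> emit 'b', reset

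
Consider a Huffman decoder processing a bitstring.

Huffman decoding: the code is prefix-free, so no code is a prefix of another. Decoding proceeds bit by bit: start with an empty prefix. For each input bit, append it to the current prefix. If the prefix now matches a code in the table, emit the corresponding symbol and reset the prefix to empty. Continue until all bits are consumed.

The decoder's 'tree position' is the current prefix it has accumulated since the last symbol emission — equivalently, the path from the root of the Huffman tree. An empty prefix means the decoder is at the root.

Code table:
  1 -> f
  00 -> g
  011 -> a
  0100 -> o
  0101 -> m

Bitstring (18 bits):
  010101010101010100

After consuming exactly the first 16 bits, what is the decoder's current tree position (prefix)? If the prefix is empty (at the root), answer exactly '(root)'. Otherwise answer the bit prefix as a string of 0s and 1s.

Answer: (root)

Derivation:
Bit 0: prefix='0' (no match yet)
Bit 1: prefix='01' (no match yet)
Bit 2: prefix='010' (no match yet)
Bit 3: prefix='0101' -> emit 'm', reset
Bit 4: prefix='0' (no match yet)
Bit 5: prefix='01' (no match yet)
Bit 6: prefix='010' (no match yet)
Bit 7: prefix='0101' -> emit 'm', reset
Bit 8: prefix='0' (no match yet)
Bit 9: prefix='01' (no match yet)
Bit 10: prefix='010' (no match yet)
Bit 11: prefix='0101' -> emit 'm', reset
Bit 12: prefix='0' (no match yet)
Bit 13: prefix='01' (no match yet)
Bit 14: prefix='010' (no match yet)
Bit 15: prefix='0101' -> emit 'm', reset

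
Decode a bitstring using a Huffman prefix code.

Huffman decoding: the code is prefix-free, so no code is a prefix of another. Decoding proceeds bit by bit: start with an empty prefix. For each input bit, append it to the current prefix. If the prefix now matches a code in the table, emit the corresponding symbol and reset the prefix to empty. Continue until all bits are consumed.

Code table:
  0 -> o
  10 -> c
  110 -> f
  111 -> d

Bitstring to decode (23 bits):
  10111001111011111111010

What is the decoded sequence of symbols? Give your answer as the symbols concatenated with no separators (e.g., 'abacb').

Bit 0: prefix='1' (no match yet)
Bit 1: prefix='10' -> emit 'c', reset
Bit 2: prefix='1' (no match yet)
Bit 3: prefix='11' (no match yet)
Bit 4: prefix='111' -> emit 'd', reset
Bit 5: prefix='0' -> emit 'o', reset
Bit 6: prefix='0' -> emit 'o', reset
Bit 7: prefix='1' (no match yet)
Bit 8: prefix='11' (no match yet)
Bit 9: prefix='111' -> emit 'd', reset
Bit 10: prefix='1' (no match yet)
Bit 11: prefix='10' -> emit 'c', reset
Bit 12: prefix='1' (no match yet)
Bit 13: prefix='11' (no match yet)
Bit 14: prefix='111' -> emit 'd', reset
Bit 15: prefix='1' (no match yet)
Bit 16: prefix='11' (no match yet)
Bit 17: prefix='111' -> emit 'd', reset
Bit 18: prefix='1' (no match yet)
Bit 19: prefix='11' (no match yet)
Bit 20: prefix='110' -> emit 'f', reset
Bit 21: prefix='1' (no match yet)
Bit 22: prefix='10' -> emit 'c', reset

Answer: cdoodcddfc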